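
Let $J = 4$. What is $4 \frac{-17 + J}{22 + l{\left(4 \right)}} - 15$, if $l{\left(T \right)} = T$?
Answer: $-17$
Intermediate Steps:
$4 \frac{-17 + J}{22 + l{\left(4 \right)}} - 15 = 4 \frac{-17 + 4}{22 + 4} - 15 = 4 \left(- \frac{13}{26}\right) - 15 = 4 \left(\left(-13\right) \frac{1}{26}\right) - 15 = 4 \left(- \frac{1}{2}\right) - 15 = -2 - 15 = -17$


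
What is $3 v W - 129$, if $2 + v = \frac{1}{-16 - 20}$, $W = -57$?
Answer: $\frac{871}{4} \approx 217.75$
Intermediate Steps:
$v = - \frac{73}{36}$ ($v = -2 + \frac{1}{-16 - 20} = -2 + \frac{1}{-36} = -2 - \frac{1}{36} = - \frac{73}{36} \approx -2.0278$)
$3 v W - 129 = 3 \left(- \frac{73}{36}\right) \left(-57\right) - 129 = \left(- \frac{73}{12}\right) \left(-57\right) - 129 = \frac{1387}{4} - 129 = \frac{871}{4}$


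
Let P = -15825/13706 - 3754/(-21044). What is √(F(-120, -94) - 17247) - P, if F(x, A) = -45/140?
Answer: 35196122/36053633 + 5*I*√135219/14 ≈ 0.97622 + 131.33*I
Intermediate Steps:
F(x, A) = -9/28 (F(x, A) = -45*1/140 = -9/28)
P = -35196122/36053633 (P = -15825*1/13706 - 3754*(-1/21044) = -15825/13706 + 1877/10522 = -35196122/36053633 ≈ -0.97622)
√(F(-120, -94) - 17247) - P = √(-9/28 - 17247) - 1*(-35196122/36053633) = √(-482925/28) + 35196122/36053633 = 5*I*√135219/14 + 35196122/36053633 = 35196122/36053633 + 5*I*√135219/14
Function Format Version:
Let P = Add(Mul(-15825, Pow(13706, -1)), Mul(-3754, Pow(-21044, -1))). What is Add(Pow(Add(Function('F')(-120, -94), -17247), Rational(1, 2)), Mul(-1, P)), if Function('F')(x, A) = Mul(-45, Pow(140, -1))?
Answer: Add(Rational(35196122, 36053633), Mul(Rational(5, 14), I, Pow(135219, Rational(1, 2)))) ≈ Add(0.97622, Mul(131.33, I))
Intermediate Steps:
Function('F')(x, A) = Rational(-9, 28) (Function('F')(x, A) = Mul(-45, Rational(1, 140)) = Rational(-9, 28))
P = Rational(-35196122, 36053633) (P = Add(Mul(-15825, Rational(1, 13706)), Mul(-3754, Rational(-1, 21044))) = Add(Rational(-15825, 13706), Rational(1877, 10522)) = Rational(-35196122, 36053633) ≈ -0.97622)
Add(Pow(Add(Function('F')(-120, -94), -17247), Rational(1, 2)), Mul(-1, P)) = Add(Pow(Add(Rational(-9, 28), -17247), Rational(1, 2)), Mul(-1, Rational(-35196122, 36053633))) = Add(Pow(Rational(-482925, 28), Rational(1, 2)), Rational(35196122, 36053633)) = Add(Mul(Rational(5, 14), I, Pow(135219, Rational(1, 2))), Rational(35196122, 36053633)) = Add(Rational(35196122, 36053633), Mul(Rational(5, 14), I, Pow(135219, Rational(1, 2))))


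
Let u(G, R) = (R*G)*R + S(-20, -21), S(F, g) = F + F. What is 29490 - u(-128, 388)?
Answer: 19299162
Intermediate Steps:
S(F, g) = 2*F
u(G, R) = -40 + G*R² (u(G, R) = (R*G)*R + 2*(-20) = (G*R)*R - 40 = G*R² - 40 = -40 + G*R²)
29490 - u(-128, 388) = 29490 - (-40 - 128*388²) = 29490 - (-40 - 128*150544) = 29490 - (-40 - 19269632) = 29490 - 1*(-19269672) = 29490 + 19269672 = 19299162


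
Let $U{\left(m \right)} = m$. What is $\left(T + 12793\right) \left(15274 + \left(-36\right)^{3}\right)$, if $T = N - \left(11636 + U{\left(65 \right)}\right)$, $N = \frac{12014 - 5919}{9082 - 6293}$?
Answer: $- \frac{95767915906}{2789} \approx -3.4338 \cdot 10^{7}$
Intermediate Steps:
$N = \frac{6095}{2789} \approx 2.1854$
$T = - \frac{32627994}{2789}$ ($T = \frac{6095}{2789} - 11701 = - \frac{32627994}{2789} \approx -11699.0$)
$\left(T + 12793\right) \left(15274 + \left(-36\right)^{3}\right) = \left(- \frac{32627994}{2789} + 12793\right) \left(15274 + \left(-36\right)^{3}\right) = \frac{3051683 \left(15274 - 46656\right)}{2789} = \frac{3051683}{2789} \left(-31382\right) = - \frac{95767915906}{2789}$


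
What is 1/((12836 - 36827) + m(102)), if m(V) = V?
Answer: -1/23889 ≈ -4.1860e-5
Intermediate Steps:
1/((12836 - 36827) + m(102)) = 1/((12836 - 36827) + 102) = 1/(-23991 + 102) = 1/(-23889) = -1/23889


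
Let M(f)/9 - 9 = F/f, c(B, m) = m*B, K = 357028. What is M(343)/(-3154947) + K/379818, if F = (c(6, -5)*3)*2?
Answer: 64391129671609/68503140209763 ≈ 0.93997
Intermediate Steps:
c(B, m) = B*m
F = -180 (F = ((6*(-5))*3)*2 = -30*3*2 = -90*2 = -180)
M(f) = 81 - 1620/f (M(f) = 81 + 9*(-180/f) = 81 - 1620/f)
M(343)/(-3154947) + K/379818 = (81 - 1620/343)/(-3154947) + 357028/379818 = (81 - 1620*1/343)*(-1/3154947) + 357028*(1/379818) = (81 - 1620/343)*(-1/3154947) + 178514/189909 = (26163/343)*(-1/3154947) + 178514/189909 = -8721/360715607 + 178514/189909 = 64391129671609/68503140209763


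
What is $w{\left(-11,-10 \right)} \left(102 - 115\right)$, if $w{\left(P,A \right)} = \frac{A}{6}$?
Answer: $\frac{65}{3} \approx 21.667$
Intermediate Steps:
$w{\left(P,A \right)} = \frac{A}{6}$ ($w{\left(P,A \right)} = A \frac{1}{6} = \frac{A}{6}$)
$w{\left(-11,-10 \right)} \left(102 - 115\right) = \frac{1}{6} \left(-10\right) \left(102 - 115\right) = \left(- \frac{5}{3}\right) \left(-13\right) = \frac{65}{3}$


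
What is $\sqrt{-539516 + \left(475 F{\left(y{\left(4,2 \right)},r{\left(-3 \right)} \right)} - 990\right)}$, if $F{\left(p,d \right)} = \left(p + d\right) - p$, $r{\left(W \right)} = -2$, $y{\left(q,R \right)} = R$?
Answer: $4 i \sqrt{33841} \approx 735.84 i$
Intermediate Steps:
$F{\left(p,d \right)} = d$ ($F{\left(p,d \right)} = \left(d + p\right) - p = d$)
$\sqrt{-539516 + \left(475 F{\left(y{\left(4,2 \right)},r{\left(-3 \right)} \right)} - 990\right)} = \sqrt{-539516 + \left(475 \left(-2\right) - 990\right)} = \sqrt{-539516 - 1940} = \sqrt{-541456} = 4 i \sqrt{33841}$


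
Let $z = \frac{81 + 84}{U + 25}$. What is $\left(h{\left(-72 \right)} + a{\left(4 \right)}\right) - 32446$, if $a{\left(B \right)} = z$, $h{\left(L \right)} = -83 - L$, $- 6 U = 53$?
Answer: $- \frac{3147339}{97} \approx -32447.0$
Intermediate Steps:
$U = - \frac{53}{6}$ ($U = \left(- \frac{1}{6}\right) 53 = - \frac{53}{6} \approx -8.8333$)
$z = \frac{990}{97}$ ($z = \frac{81 + 84}{- \frac{53}{6} + 25} = \frac{165}{\frac{97}{6}} = 165 \cdot \frac{6}{97} = \frac{990}{97} \approx 10.206$)
$a{\left(B \right)} = \frac{990}{97}$
$\left(h{\left(-72 \right)} + a{\left(4 \right)}\right) - 32446 = \left(\left(-83 - -72\right) + \frac{990}{97}\right) - 32446 = \left(\left(-83 + 72\right) + \frac{990}{97}\right) - 32446 = \left(-11 + \frac{990}{97}\right) - 32446 = - \frac{77}{97} - 32446 = - \frac{3147339}{97}$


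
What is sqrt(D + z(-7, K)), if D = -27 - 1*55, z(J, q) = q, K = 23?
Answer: I*sqrt(59) ≈ 7.6811*I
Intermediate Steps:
D = -82 (D = -27 - 55 = -82)
sqrt(D + z(-7, K)) = sqrt(-82 + 23) = sqrt(-59) = I*sqrt(59)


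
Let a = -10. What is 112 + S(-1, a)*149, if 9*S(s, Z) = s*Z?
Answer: 2498/9 ≈ 277.56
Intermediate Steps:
S(s, Z) = Z*s/9 (S(s, Z) = (s*Z)/9 = (Z*s)/9 = Z*s/9)
112 + S(-1, a)*149 = 112 + ((⅑)*(-10)*(-1))*149 = 112 + (10/9)*149 = 112 + 1490/9 = 2498/9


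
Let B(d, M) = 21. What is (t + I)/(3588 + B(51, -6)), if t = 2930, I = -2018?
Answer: 304/1203 ≈ 0.25270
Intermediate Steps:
(t + I)/(3588 + B(51, -6)) = (2930 - 2018)/(3588 + 21) = 912/3609 = 912*(1/3609) = 304/1203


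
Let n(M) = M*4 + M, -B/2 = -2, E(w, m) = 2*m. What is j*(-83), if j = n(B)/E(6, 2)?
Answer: -415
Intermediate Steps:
B = 4 (B = -2*(-2) = 4)
n(M) = 5*M (n(M) = 4*M + M = 5*M)
j = 5 (j = (5*4)/((2*2)) = 20/4 = 20*(1/4) = 5)
j*(-83) = 5*(-83) = -415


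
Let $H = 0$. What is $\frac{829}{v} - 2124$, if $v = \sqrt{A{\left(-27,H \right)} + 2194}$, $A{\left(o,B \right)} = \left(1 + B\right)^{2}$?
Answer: $-2124 + \frac{829 \sqrt{2195}}{2195} \approx -2106.3$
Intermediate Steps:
$v = \sqrt{2195}$ ($v = \sqrt{\left(1 + 0\right)^{2} + 2194} = \sqrt{1^{2} + 2194} = \sqrt{1 + 2194} = \sqrt{2195} \approx 46.851$)
$\frac{829}{v} - 2124 = \frac{829}{\sqrt{2195}} - 2124 = 829 \frac{\sqrt{2195}}{2195} - 2124 = \frac{829 \sqrt{2195}}{2195} - 2124 = -2124 + \frac{829 \sqrt{2195}}{2195}$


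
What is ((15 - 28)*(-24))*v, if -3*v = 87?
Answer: -9048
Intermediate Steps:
v = -29 (v = -1/3*87 = -29)
((15 - 28)*(-24))*v = ((15 - 28)*(-24))*(-29) = -13*(-24)*(-29) = 312*(-29) = -9048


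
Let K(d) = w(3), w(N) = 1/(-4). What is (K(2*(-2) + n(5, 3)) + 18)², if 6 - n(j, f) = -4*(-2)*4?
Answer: 5041/16 ≈ 315.06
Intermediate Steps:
n(j, f) = -26 (n(j, f) = 6 - (-4*(-2))*4 = 6 - 8*4 = 6 - 1*32 = 6 - 32 = -26)
w(N) = -¼
K(d) = -¼
(K(2*(-2) + n(5, 3)) + 18)² = (-¼ + 18)² = (71/4)² = 5041/16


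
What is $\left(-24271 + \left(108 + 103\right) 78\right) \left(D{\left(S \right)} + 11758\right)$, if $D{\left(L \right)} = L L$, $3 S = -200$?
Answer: $- \frac{1139307286}{9} \approx -1.2659 \cdot 10^{8}$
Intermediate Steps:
$S = - \frac{200}{3}$ ($S = \frac{1}{3} \left(-200\right) = - \frac{200}{3} \approx -66.667$)
$D{\left(L \right)} = L^{2}$
$\left(-24271 + \left(108 + 103\right) 78\right) \left(D{\left(S \right)} + 11758\right) = \left(-24271 + \left(108 + 103\right) 78\right) \left(\left(- \frac{200}{3}\right)^{2} + 11758\right) = \left(-24271 + 211 \cdot 78\right) \left(\frac{40000}{9} + 11758\right) = \left(-24271 + 16458\right) \frac{145822}{9} = \left(-7813\right) \frac{145822}{9} = - \frac{1139307286}{9}$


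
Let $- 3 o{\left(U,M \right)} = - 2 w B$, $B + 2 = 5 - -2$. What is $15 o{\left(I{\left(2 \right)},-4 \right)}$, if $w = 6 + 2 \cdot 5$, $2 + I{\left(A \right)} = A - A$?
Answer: $800$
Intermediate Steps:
$B = 5$ ($B = -2 + \left(5 - -2\right) = -2 + \left(5 + 2\right) = -2 + 7 = 5$)
$I{\left(A \right)} = -2$ ($I{\left(A \right)} = -2 + \left(A - A\right) = -2 + 0 = -2$)
$w = 16$ ($w = 6 + 10 = 16$)
$o{\left(U,M \right)} = \frac{160}{3}$ ($o{\left(U,M \right)} = - \frac{\left(-2\right) 16 \cdot 5}{3} = - \frac{\left(-32\right) 5}{3} = \left(- \frac{1}{3}\right) \left(-160\right) = \frac{160}{3}$)
$15 o{\left(I{\left(2 \right)},-4 \right)} = 15 \cdot \frac{160}{3} = 800$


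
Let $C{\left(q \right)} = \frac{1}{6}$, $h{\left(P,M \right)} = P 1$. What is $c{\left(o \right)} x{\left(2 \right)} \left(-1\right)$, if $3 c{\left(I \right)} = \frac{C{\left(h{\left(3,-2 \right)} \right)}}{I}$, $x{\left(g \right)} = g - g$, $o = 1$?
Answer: $0$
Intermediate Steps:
$h{\left(P,M \right)} = P$
$C{\left(q \right)} = \frac{1}{6}$
$x{\left(g \right)} = 0$
$c{\left(I \right)} = \frac{1}{18 I}$ ($c{\left(I \right)} = \frac{\frac{1}{6} \frac{1}{I}}{3} = \frac{1}{18 I}$)
$c{\left(o \right)} x{\left(2 \right)} \left(-1\right) = \frac{1}{18 \cdot 1} \cdot 0 \left(-1\right) = \frac{1}{18} \cdot 1 \cdot 0 = \frac{1}{18} \cdot 0 = 0$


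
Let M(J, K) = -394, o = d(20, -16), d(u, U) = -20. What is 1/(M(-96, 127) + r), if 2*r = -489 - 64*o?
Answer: ⅔ ≈ 0.66667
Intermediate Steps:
o = -20
r = 791/2 (r = (-489 - 64*(-20))/2 = (-489 + 1280)/2 = (½)*791 = 791/2 ≈ 395.50)
1/(M(-96, 127) + r) = 1/(-394 + 791/2) = 1/(3/2) = ⅔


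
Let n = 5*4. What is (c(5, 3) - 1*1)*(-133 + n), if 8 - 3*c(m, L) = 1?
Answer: -452/3 ≈ -150.67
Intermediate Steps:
c(m, L) = 7/3 (c(m, L) = 8/3 - ⅓*1 = 8/3 - ⅓ = 7/3)
n = 20
(c(5, 3) - 1*1)*(-133 + n) = (7/3 - 1*1)*(-133 + 20) = (7/3 - 1)*(-113) = (4/3)*(-113) = -452/3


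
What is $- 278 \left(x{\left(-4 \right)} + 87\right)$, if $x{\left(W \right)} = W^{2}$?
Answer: $-28634$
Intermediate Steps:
$- 278 \left(x{\left(-4 \right)} + 87\right) = - 278 \left(\left(-4\right)^{2} + 87\right) = - 278 \left(16 + 87\right) = \left(-278\right) 103 = -28634$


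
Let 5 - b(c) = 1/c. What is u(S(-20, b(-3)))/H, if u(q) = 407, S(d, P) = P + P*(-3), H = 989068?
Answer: 407/989068 ≈ 0.00041150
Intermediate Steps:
b(c) = 5 - 1/c
S(d, P) = -2*P (S(d, P) = P - 3*P = -2*P)
u(S(-20, b(-3)))/H = 407/989068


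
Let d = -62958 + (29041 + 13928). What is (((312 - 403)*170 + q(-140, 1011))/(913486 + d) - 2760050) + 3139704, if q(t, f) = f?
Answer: 339219695579/893497 ≈ 3.7965e+5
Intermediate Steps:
d = -19989 (d = -62958 + 42969 = -19989)
(((312 - 403)*170 + q(-140, 1011))/(913486 + d) - 2760050) + 3139704 = (((312 - 403)*170 + 1011)/(913486 - 19989) - 2760050) + 3139704 = ((-91*170 + 1011)/893497 - 2760050) + 3139704 = ((-15470 + 1011)*(1/893497) - 2760050) + 3139704 = (-14459*1/893497 - 2760050) + 3139704 = (-14459/893497 - 2760050) + 3139704 = -2466096409309/893497 + 3139704 = 339219695579/893497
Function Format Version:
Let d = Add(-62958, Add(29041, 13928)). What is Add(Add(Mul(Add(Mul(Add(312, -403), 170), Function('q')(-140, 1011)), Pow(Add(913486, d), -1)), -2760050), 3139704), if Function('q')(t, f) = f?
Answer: Rational(339219695579, 893497) ≈ 3.7965e+5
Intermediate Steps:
d = -19989 (d = Add(-62958, 42969) = -19989)
Add(Add(Mul(Add(Mul(Add(312, -403), 170), Function('q')(-140, 1011)), Pow(Add(913486, d), -1)), -2760050), 3139704) = Add(Add(Mul(Add(Mul(Add(312, -403), 170), 1011), Pow(Add(913486, -19989), -1)), -2760050), 3139704) = Add(Add(Mul(Add(Mul(-91, 170), 1011), Pow(893497, -1)), -2760050), 3139704) = Add(Add(Mul(Add(-15470, 1011), Rational(1, 893497)), -2760050), 3139704) = Add(Add(Mul(-14459, Rational(1, 893497)), -2760050), 3139704) = Add(Add(Rational(-14459, 893497), -2760050), 3139704) = Add(Rational(-2466096409309, 893497), 3139704) = Rational(339219695579, 893497)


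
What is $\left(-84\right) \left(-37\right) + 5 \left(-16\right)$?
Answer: $3028$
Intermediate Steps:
$\left(-84\right) \left(-37\right) + 5 \left(-16\right) = 3108 - 80 = 3028$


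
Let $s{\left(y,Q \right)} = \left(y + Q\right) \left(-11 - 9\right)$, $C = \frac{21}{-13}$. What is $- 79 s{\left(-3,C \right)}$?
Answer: $- \frac{94800}{13} \approx -7292.3$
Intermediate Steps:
$C = - \frac{21}{13}$ ($C = 21 \left(- \frac{1}{13}\right) = - \frac{21}{13} \approx -1.6154$)
$s{\left(y,Q \right)} = - 20 Q - 20 y$ ($s{\left(y,Q \right)} = \left(Q + y\right) \left(-20\right) = - 20 Q - 20 y$)
$- 79 s{\left(-3,C \right)} = - 79 \left(\left(-20\right) \left(- \frac{21}{13}\right) - -60\right) = - 79 \left(\frac{420}{13} + 60\right) = \left(-79\right) \frac{1200}{13} = - \frac{94800}{13}$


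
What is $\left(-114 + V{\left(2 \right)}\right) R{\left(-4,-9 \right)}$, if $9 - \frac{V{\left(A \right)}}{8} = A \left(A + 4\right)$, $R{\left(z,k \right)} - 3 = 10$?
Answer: $-1794$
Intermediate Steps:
$R{\left(z,k \right)} = 13$ ($R{\left(z,k \right)} = 3 + 10 = 13$)
$V{\left(A \right)} = 72 - 8 A \left(4 + A\right)$ ($V{\left(A \right)} = 72 - 8 A \left(A + 4\right) = 72 - 8 A \left(4 + A\right)$)
$\left(-114 + V{\left(2 \right)}\right) R{\left(-4,-9 \right)} = \left(-114 - \left(-8 + 32\right)\right) 13 = \left(-114 - 24\right) 13 = \left(-138\right) 13 = -1794$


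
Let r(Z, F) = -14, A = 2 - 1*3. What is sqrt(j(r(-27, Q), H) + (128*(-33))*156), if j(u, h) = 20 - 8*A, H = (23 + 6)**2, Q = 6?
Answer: 2*I*sqrt(164729) ≈ 811.74*I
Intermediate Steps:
H = 841 (H = 29**2 = 841)
A = -1 (A = 2 - 3 = -1)
j(u, h) = 28 (j(u, h) = 20 - 8*(-1) = 20 + 8 = 28)
sqrt(j(r(-27, Q), H) + (128*(-33))*156) = sqrt(28 + (128*(-33))*156) = sqrt(28 - 4224*156) = sqrt(28 - 658944) = sqrt(-658916) = 2*I*sqrt(164729)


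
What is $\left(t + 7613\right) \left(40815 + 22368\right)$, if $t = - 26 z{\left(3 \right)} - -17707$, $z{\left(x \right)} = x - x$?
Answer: $1599793560$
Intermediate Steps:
$z{\left(x \right)} = 0$
$t = 17707$ ($t = \left(-26\right) 0 - -17707 = 0 + 17707 = 17707$)
$\left(t + 7613\right) \left(40815 + 22368\right) = \left(17707 + 7613\right) \left(40815 + 22368\right) = 25320 \cdot 63183 = 1599793560$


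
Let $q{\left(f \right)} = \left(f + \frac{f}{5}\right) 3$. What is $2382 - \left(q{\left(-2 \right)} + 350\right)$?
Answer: $\frac{10196}{5} \approx 2039.2$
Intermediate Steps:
$q{\left(f \right)} = \frac{18 f}{5}$ ($q{\left(f \right)} = \left(f + f \frac{1}{5}\right) 3 = \left(f + \frac{f}{5}\right) 3 = \frac{6 f}{5} \cdot 3 = \frac{18 f}{5}$)
$2382 - \left(q{\left(-2 \right)} + 350\right) = 2382 - \left(\frac{18}{5} \left(-2\right) + 350\right) = 2382 - \left(- \frac{36}{5} + 350\right) = 2382 - \frac{1714}{5} = \frac{10196}{5}$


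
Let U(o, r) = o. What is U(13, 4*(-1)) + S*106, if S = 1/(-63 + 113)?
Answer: 378/25 ≈ 15.120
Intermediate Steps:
S = 1/50 ≈ 0.020000
U(13, 4*(-1)) + S*106 = 13 + (1/50)*106 = 13 + 53/25 = 378/25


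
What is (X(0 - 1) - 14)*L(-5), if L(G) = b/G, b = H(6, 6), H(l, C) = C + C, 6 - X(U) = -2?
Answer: 72/5 ≈ 14.400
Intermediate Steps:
X(U) = 8 (X(U) = 6 - 1*(-2) = 6 + 2 = 8)
H(l, C) = 2*C
b = 12 (b = 2*6 = 12)
L(G) = 12/G
(X(0 - 1) - 14)*L(-5) = (8 - 14)*(12/(-5)) = -72*(-1)/5 = -6*(-12/5) = 72/5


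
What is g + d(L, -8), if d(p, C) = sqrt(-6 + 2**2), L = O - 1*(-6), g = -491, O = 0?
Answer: -491 + I*sqrt(2) ≈ -491.0 + 1.4142*I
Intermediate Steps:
L = 6 (L = 0 - 1*(-6) = 0 + 6 = 6)
d(p, C) = I*sqrt(2) (d(p, C) = sqrt(-6 + 4) = sqrt(-2) = I*sqrt(2))
g + d(L, -8) = -491 + I*sqrt(2)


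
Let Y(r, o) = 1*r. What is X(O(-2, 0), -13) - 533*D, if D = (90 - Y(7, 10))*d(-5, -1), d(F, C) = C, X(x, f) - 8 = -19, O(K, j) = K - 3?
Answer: 44228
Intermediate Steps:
Y(r, o) = r
O(K, j) = -3 + K
X(x, f) = -11 (X(x, f) = 8 - 19 = -11)
D = -83 (D = (90 - 1*7)*(-1) = (90 - 7)*(-1) = 83*(-1) = -83)
X(O(-2, 0), -13) - 533*D = -11 - 533*(-83) = -11 + 44239 = 44228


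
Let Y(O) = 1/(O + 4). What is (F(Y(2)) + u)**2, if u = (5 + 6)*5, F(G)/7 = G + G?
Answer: 29584/9 ≈ 3287.1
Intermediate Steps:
Y(O) = 1/(4 + O)
F(G) = 14*G (F(G) = 7*(G + G) = 7*(2*G) = 14*G)
u = 55 (u = 11*5 = 55)
(F(Y(2)) + u)**2 = (14/(4 + 2) + 55)**2 = (14/6 + 55)**2 = (14*(1/6) + 55)**2 = (7/3 + 55)**2 = (172/3)**2 = 29584/9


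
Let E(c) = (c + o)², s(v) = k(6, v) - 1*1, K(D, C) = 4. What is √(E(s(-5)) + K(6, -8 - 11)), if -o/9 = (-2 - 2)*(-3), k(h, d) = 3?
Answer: 2*√2810 ≈ 106.02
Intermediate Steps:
o = -108 (o = -9*(-2 - 2)*(-3) = -(-36)*(-3) = -9*12 = -108)
s(v) = 2 (s(v) = 3 - 1*1 = 3 - 1 = 2)
E(c) = (-108 + c)² (E(c) = (c - 108)² = (-108 + c)²)
√(E(s(-5)) + K(6, -8 - 11)) = √((-108 + 2)² + 4) = √((-106)² + 4) = √(11236 + 4) = √11240 = 2*√2810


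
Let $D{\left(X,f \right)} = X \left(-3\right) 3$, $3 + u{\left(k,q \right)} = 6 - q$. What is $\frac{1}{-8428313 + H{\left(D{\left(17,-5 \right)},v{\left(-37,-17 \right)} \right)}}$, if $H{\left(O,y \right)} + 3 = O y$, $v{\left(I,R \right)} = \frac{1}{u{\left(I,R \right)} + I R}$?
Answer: $- \frac{649}{5469977237} \approx -1.1865 \cdot 10^{-7}$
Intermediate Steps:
$u{\left(k,q \right)} = 3 - q$ ($u{\left(k,q \right)} = -3 - \left(-6 + q\right) = 3 - q$)
$D{\left(X,f \right)} = - 9 X$ ($D{\left(X,f \right)} = - 3 X 3 = - 9 X$)
$v{\left(I,R \right)} = \frac{1}{3 - R + I R}$ ($v{\left(I,R \right)} = \frac{1}{\left(3 - R\right) + I R} = \frac{1}{3 - R + I R}$)
$H{\left(O,y \right)} = -3 + O y$
$\frac{1}{-8428313 + H{\left(D{\left(17,-5 \right)},v{\left(-37,-17 \right)} \right)}} = \frac{1}{-8428313 - \left(3 - \frac{\left(-9\right) 17}{3 - -17 - -629}\right)} = \frac{1}{-8428313 - \left(3 + \frac{153}{3 + 17 + 629}\right)} = \frac{1}{-8428313 - \left(3 + \frac{153}{649}\right)} = \frac{1}{-8428313 - \frac{2100}{649}} = \frac{1}{- \frac{5469977237}{649}} = - \frac{649}{5469977237}$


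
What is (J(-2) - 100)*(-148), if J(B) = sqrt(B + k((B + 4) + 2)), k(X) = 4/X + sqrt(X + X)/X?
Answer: 14800 - 74*sqrt(-4 + 2*sqrt(2)) ≈ 14800.0 - 80.097*I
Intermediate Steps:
k(X) = 4/X + sqrt(2)/sqrt(X) (k(X) = 4/X + sqrt(2*X)/X = 4/X + (sqrt(2)*sqrt(X))/X = 4/X + sqrt(2)/sqrt(X))
J(B) = sqrt(B + 4/(6 + B) + sqrt(2)/sqrt(6 + B)) (J(B) = sqrt(B + (4/((B + 4) + 2) + sqrt(2)/sqrt((B + 4) + 2))) = sqrt(B + (4/((4 + B) + 2) + sqrt(2)/sqrt((4 + B) + 2))) = sqrt(B + (4/(6 + B) + sqrt(2)/sqrt(6 + B))) = sqrt(B + 4/(6 + B) + sqrt(2)/sqrt(6 + B)))
(J(-2) - 100)*(-148) = (sqrt((4*sqrt(6 - 2) - 2*(6 - 2)**(3/2) + sqrt(2)*(6 - 2))/(6 - 2)**(3/2)) - 100)*(-148) = (sqrt((4*sqrt(4) - 2*4**(3/2) + sqrt(2)*4)/4**(3/2)) - 100)*(-148) = (sqrt((4*2 - 2*8 + 4*sqrt(2))/8) - 100)*(-148) = (sqrt((8 - 16 + 4*sqrt(2))/8) - 100)*(-148) = (sqrt((-8 + 4*sqrt(2))/8) - 100)*(-148) = (sqrt(-1 + sqrt(2)/2) - 100)*(-148) = (-100 + sqrt(-1 + sqrt(2)/2))*(-148) = 14800 - 148*sqrt(-1 + sqrt(2)/2)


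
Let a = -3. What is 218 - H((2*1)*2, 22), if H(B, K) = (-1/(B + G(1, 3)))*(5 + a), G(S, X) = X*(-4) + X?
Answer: 1088/5 ≈ 217.60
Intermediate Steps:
G(S, X) = -3*X (G(S, X) = -4*X + X = -3*X)
H(B, K) = -2/(-9 + B) (H(B, K) = (-1/(B - 3*3))*(5 - 3) = -1/(B - 9)*2 = -1/(-9 + B)*2 = -2/(-9 + B))
218 - H((2*1)*2, 22) = 218 - (-2)/(-9 + (2*1)*2) = 218 - (-2)/(-9 + 2*2) = 218 - (-2)/(-9 + 4) = 218 - (-2)/(-5) = 218 - (-2)*(-1)/5 = 218 - 1*2/5 = 218 - 2/5 = 1088/5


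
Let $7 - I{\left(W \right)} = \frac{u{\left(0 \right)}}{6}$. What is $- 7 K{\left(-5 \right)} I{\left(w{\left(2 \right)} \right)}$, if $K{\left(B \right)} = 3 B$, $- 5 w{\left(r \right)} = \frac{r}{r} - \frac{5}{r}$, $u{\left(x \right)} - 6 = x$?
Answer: $630$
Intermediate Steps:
$u{\left(x \right)} = 6 + x$
$w{\left(r \right)} = - \frac{1}{5} + \frac{1}{r}$ ($w{\left(r \right)} = - \frac{\frac{r}{r} - \frac{5}{r}}{5} = - \frac{1 - \frac{5}{r}}{5} = - \frac{1}{5} + \frac{1}{r}$)
$I{\left(W \right)} = 6$ ($I{\left(W \right)} = 7 - \frac{6 + 0}{6} = 7 - 6 \cdot \frac{1}{6} = 7 - 1 = 6$)
$- 7 K{\left(-5 \right)} I{\left(w{\left(2 \right)} \right)} = - 7 \cdot 3 \left(-5\right) 6 = \left(-7\right) \left(-15\right) 6 = 105 \cdot 6 = 630$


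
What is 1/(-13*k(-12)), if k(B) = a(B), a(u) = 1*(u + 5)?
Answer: 1/91 ≈ 0.010989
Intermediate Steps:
a(u) = 5 + u (a(u) = 1*(5 + u) = 5 + u)
k(B) = 5 + B
1/(-13*k(-12)) = 1/(-13*(5 - 12)) = 1/(-13*(-7)) = 1/91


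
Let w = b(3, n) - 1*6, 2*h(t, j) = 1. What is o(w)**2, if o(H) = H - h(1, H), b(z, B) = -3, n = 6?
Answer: 361/4 ≈ 90.250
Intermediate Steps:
h(t, j) = 1/2 (h(t, j) = (1/2)*1 = 1/2)
w = -9 (w = -3 - 1*6 = -3 - 6 = -9)
o(H) = -1/2 + H (o(H) = H - 1*1/2 = H - 1/2 = -1/2 + H)
o(w)**2 = (-1/2 - 9)**2 = (-19/2)**2 = 361/4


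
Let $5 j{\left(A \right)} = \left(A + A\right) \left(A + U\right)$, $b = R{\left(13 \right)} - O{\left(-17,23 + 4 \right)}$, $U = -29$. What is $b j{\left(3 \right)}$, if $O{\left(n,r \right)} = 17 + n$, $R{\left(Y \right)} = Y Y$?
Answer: $- \frac{26364}{5} \approx -5272.8$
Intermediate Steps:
$R{\left(Y \right)} = Y^{2}$
$b = 169$ ($b = 13^{2} - \left(17 - 17\right) = 169 - 0 = 169 + 0 = 169$)
$j{\left(A \right)} = \frac{2 A \left(-29 + A\right)}{5}$ ($j{\left(A \right)} = \frac{\left(A + A\right) \left(A - 29\right)}{5} = \frac{2 A \left(-29 + A\right)}{5}$)
$b j{\left(3 \right)} = 169 \cdot \frac{2}{5} \cdot 3 \left(-29 + 3\right) = 169 \cdot \frac{2}{5} \cdot 3 \left(-26\right) = 169 \left(- \frac{156}{5}\right) = - \frac{26364}{5}$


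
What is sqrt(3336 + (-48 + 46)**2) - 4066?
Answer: -4066 + 2*sqrt(835) ≈ -4008.2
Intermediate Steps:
sqrt(3336 + (-48 + 46)**2) - 4066 = sqrt(3336 + (-2)**2) - 4066 = sqrt(3336 + 4) - 4066 = sqrt(3340) - 4066 = 2*sqrt(835) - 4066 = -4066 + 2*sqrt(835)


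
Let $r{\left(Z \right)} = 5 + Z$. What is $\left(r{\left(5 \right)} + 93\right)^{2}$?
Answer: $10609$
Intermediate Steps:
$\left(r{\left(5 \right)} + 93\right)^{2} = \left(\left(5 + 5\right) + 93\right)^{2} = \left(10 + 93\right)^{2} = 103^{2} = 10609$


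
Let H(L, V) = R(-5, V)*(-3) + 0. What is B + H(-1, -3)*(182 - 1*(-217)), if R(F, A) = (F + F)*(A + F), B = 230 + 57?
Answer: -95473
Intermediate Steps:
B = 287
R(F, A) = 2*F*(A + F) (R(F, A) = (2*F)*(A + F) = 2*F*(A + F))
H(L, V) = -150 + 30*V (H(L, V) = (2*(-5)*(V - 5))*(-3) + 0 = (2*(-5)*(-5 + V))*(-3) + 0 = (50 - 10*V)*(-3) + 0 = (-150 + 30*V) + 0 = -150 + 30*V)
B + H(-1, -3)*(182 - 1*(-217)) = 287 + (-150 + 30*(-3))*(182 - 1*(-217)) = 287 + (-150 - 90)*(182 + 217) = 287 - 240*399 = 287 - 95760 = -95473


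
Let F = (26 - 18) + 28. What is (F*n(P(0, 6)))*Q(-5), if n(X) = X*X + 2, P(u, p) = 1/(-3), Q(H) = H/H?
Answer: 76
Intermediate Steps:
Q(H) = 1
P(u, p) = -⅓
n(X) = 2 + X² (n(X) = X² + 2 = 2 + X²)
F = 36 (F = 8 + 28 = 36)
(F*n(P(0, 6)))*Q(-5) = (36*(2 + (-⅓)²))*1 = (36*(2 + ⅑))*1 = (36*(19/9))*1 = 76*1 = 76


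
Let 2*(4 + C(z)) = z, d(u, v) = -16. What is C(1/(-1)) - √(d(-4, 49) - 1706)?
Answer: -9/2 - I*√1722 ≈ -4.5 - 41.497*I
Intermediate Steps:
C(z) = -4 + z/2
C(1/(-1)) - √(d(-4, 49) - 1706) = (-4 + (½)/(-1)) - √(-16 - 1706) = (-4 + (½)*(-1)) - √(-1722) = (-4 - ½) - I*√1722 = -9/2 - I*√1722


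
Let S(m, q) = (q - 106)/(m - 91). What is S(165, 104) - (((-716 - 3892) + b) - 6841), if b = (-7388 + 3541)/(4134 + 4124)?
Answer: 3498330235/305546 ≈ 11449.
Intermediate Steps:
b = -3847/8258 ≈ -0.46585
S(m, q) = (-106 + q)/(-91 + m)
S(165, 104) - (((-716 - 3892) + b) - 6841) = (-106 + 104)/(-91 + 165) - (((-716 - 3892) - 3847/8258) - 6841) = -2/74 - ((-4608 - 3847/8258) - 6841) = (1/74)*(-2) - (-38056711/8258 - 6841) = -1/37 - 1*(-94549689/8258) = -1/37 + 94549689/8258 = 3498330235/305546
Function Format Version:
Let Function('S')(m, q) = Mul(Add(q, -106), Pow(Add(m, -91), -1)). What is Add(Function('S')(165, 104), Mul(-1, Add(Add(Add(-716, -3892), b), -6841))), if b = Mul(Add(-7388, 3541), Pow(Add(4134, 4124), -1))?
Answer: Rational(3498330235, 305546) ≈ 11449.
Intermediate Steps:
b = Rational(-3847, 8258) (b = Mul(-3847, Pow(8258, -1)) = Mul(-3847, Rational(1, 8258)) = Rational(-3847, 8258) ≈ -0.46585)
Function('S')(m, q) = Mul(Pow(Add(-91, m), -1), Add(-106, q)) (Function('S')(m, q) = Mul(Add(-106, q), Pow(Add(-91, m), -1)) = Mul(Pow(Add(-91, m), -1), Add(-106, q)))
Add(Function('S')(165, 104), Mul(-1, Add(Add(Add(-716, -3892), b), -6841))) = Add(Mul(Pow(Add(-91, 165), -1), Add(-106, 104)), Mul(-1, Add(Add(Add(-716, -3892), Rational(-3847, 8258)), -6841))) = Add(Mul(Pow(74, -1), -2), Mul(-1, Add(Add(-4608, Rational(-3847, 8258)), -6841))) = Add(Mul(Rational(1, 74), -2), Mul(-1, Add(Rational(-38056711, 8258), -6841))) = Add(Rational(-1, 37), Mul(-1, Rational(-94549689, 8258))) = Add(Rational(-1, 37), Rational(94549689, 8258)) = Rational(3498330235, 305546)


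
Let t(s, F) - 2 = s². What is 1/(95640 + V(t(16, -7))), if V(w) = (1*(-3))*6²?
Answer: 1/95532 ≈ 1.0468e-5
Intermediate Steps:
t(s, F) = 2 + s²
V(w) = -108 (V(w) = -3*36 = -108)
1/(95640 + V(t(16, -7))) = 1/(95640 - 108) = 1/95532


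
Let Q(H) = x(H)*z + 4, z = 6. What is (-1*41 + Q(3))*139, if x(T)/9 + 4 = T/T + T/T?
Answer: -20155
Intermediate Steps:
x(T) = -18 (x(T) = -36 + 9*(T/T + T/T) = -36 + 9*(1 + 1) = -36 + 9*2 = -36 + 18 = -18)
Q(H) = -104 (Q(H) = -18*6 + 4 = -108 + 4 = -104)
(-1*41 + Q(3))*139 = (-1*41 - 104)*139 = (-41 - 104)*139 = -145*139 = -20155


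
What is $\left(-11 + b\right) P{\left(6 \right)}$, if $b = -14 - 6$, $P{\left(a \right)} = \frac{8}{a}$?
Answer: $- \frac{124}{3} \approx -41.333$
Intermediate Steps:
$b = -20$
$\left(-11 + b\right) P{\left(6 \right)} = \left(-11 - 20\right) \frac{8}{6} = - 31 \cdot 8 \cdot \frac{1}{6} = \left(-31\right) \frac{4}{3} = - \frac{124}{3}$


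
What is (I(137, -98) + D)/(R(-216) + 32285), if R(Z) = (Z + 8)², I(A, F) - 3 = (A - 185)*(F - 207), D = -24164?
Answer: -9521/75549 ≈ -0.12602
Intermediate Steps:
I(A, F) = 3 + (-207 + F)*(-185 + A) (I(A, F) = 3 + (A - 185)*(F - 207) = 3 + (-185 + A)*(-207 + F) = 3 + (-207 + F)*(-185 + A))
R(Z) = (8 + Z)²
(I(137, -98) + D)/(R(-216) + 32285) = ((38298 - 207*137 - 185*(-98) + 137*(-98)) - 24164)/((8 - 216)² + 32285) = ((38298 - 28359 + 18130 - 13426) - 24164)/((-208)² + 32285) = (14643 - 24164)/(43264 + 32285) = -9521/75549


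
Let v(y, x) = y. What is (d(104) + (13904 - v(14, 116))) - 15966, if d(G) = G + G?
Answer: -1868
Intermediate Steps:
d(G) = 2*G
(d(104) + (13904 - v(14, 116))) - 15966 = (2*104 + (13904 - 1*14)) - 15966 = (208 + (13904 - 14)) - 15966 = (208 + 13890) - 15966 = 14098 - 15966 = -1868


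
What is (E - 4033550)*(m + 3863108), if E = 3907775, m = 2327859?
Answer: -778668874425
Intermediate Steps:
(E - 4033550)*(m + 3863108) = (3907775 - 4033550)*(2327859 + 3863108) = -125775*6190967 = -778668874425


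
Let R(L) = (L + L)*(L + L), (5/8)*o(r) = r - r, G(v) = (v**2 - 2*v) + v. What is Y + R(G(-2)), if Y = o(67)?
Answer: 144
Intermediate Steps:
G(v) = v**2 - v
o(r) = 0 (o(r) = 8*(r - r)/5 = (8/5)*0 = 0)
R(L) = 4*L**2 (R(L) = (2*L)*(2*L) = 4*L**2)
Y = 0
Y + R(G(-2)) = 0 + 4*(-2*(-1 - 2))**2 = 0 + 4*(-2*(-3))**2 = 0 + 4*6**2 = 0 + 4*36 = 0 + 144 = 144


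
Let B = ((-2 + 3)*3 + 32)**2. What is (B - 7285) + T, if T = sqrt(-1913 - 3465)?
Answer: -6060 + I*sqrt(5378) ≈ -6060.0 + 73.335*I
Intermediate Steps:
T = I*sqrt(5378) (T = sqrt(-5378) = I*sqrt(5378) ≈ 73.335*I)
B = 1225 (B = (1*3 + 32)**2 = (3 + 32)**2 = 35**2 = 1225)
(B - 7285) + T = (1225 - 7285) + I*sqrt(5378) = -6060 + I*sqrt(5378)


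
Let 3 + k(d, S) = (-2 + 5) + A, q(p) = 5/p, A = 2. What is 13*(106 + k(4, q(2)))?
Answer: 1404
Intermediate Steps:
k(d, S) = 2 (k(d, S) = -3 + ((-2 + 5) + 2) = -3 + (3 + 2) = -3 + 5 = 2)
13*(106 + k(4, q(2))) = 13*(106 + 2) = 13*108 = 1404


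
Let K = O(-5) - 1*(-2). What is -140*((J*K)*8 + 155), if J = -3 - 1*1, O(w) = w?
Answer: -35140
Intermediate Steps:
J = -4 (J = -3 - 1 = -4)
K = -3 (K = -5 - 1*(-2) = -5 + 2 = -3)
-140*((J*K)*8 + 155) = -140*(-4*(-3)*8 + 155) = -140*(12*8 + 155) = -140*(96 + 155) = -140*251 = -35140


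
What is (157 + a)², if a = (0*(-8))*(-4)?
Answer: 24649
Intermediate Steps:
a = 0 (a = 0*(-4) = 0)
(157 + a)² = (157 + 0)² = 157² = 24649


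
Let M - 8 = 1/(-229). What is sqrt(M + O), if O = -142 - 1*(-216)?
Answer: sqrt(4299933)/229 ≈ 9.0551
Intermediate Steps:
M = 1831/229 (M = 8 + 1/(-229) = 8 - 1/229 = 1831/229 ≈ 7.9956)
O = 74 (O = -142 + 216 = 74)
sqrt(M + O) = sqrt(1831/229 + 74) = sqrt(18777/229) = sqrt(4299933)/229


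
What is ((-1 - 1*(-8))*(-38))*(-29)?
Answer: 7714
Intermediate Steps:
((-1 - 1*(-8))*(-38))*(-29) = ((-1 + 8)*(-38))*(-29) = (7*(-38))*(-29) = -266*(-29) = 7714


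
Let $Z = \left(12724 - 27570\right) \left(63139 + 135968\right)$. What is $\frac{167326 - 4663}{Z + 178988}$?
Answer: $- \frac{162663}{2955763534} \approx -5.5032 \cdot 10^{-5}$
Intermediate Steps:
$Z = -2955942522$ ($Z = \left(12724 - 27570\right) 199107 = \left(-14846\right) 199107 = -2955942522$)
$\frac{167326 - 4663}{Z + 178988} = \frac{167326 - 4663}{-2955942522 + 178988} = \frac{162663}{-2955763534} = 162663 \left(- \frac{1}{2955763534}\right) = - \frac{162663}{2955763534}$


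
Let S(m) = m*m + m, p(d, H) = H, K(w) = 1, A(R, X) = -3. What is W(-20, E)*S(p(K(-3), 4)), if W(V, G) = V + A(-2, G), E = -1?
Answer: -460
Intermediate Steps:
W(V, G) = -3 + V (W(V, G) = V - 3 = -3 + V)
S(m) = m + m**2 (S(m) = m**2 + m = m + m**2)
W(-20, E)*S(p(K(-3), 4)) = (-3 - 20)*(4*(1 + 4)) = -92*5 = -23*20 = -460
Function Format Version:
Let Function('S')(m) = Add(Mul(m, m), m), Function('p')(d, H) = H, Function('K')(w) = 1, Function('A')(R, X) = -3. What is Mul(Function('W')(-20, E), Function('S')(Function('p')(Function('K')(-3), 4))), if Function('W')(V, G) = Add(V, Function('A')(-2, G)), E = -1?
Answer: -460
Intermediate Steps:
Function('W')(V, G) = Add(-3, V) (Function('W')(V, G) = Add(V, -3) = Add(-3, V))
Function('S')(m) = Add(m, Pow(m, 2)) (Function('S')(m) = Add(Pow(m, 2), m) = Add(m, Pow(m, 2)))
Mul(Function('W')(-20, E), Function('S')(Function('p')(Function('K')(-3), 4))) = Mul(Add(-3, -20), Mul(4, Add(1, 4))) = Mul(-23, Mul(4, 5)) = Mul(-23, 20) = -460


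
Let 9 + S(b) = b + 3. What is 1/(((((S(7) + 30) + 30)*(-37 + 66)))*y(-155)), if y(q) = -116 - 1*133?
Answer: -1/440481 ≈ -2.2702e-6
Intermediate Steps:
S(b) = -6 + b (S(b) = -9 + (b + 3) = -9 + (3 + b) = -6 + b)
y(q) = -249 (y(q) = -116 - 133 = -249)
1/(((((S(7) + 30) + 30)*(-37 + 66)))*y(-155)) = 1/(((((-6 + 7) + 30) + 30)*(-37 + 66))*(-249)) = -1/249/(((1 + 30) + 30)*29) = -1/249/((31 + 30)*29) = -1/249/(61*29) = -1/249/1769 = (1/1769)*(-1/249) = -1/440481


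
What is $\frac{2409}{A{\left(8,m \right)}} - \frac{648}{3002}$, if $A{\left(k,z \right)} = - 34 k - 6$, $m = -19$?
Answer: $- \frac{3705981}{417278} \approx -8.8813$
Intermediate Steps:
$A{\left(k,z \right)} = -6 - 34 k$
$\frac{2409}{A{\left(8,m \right)}} - \frac{648}{3002} = \frac{2409}{-6 - 272} - \frac{648}{3002} = \frac{2409}{-6 - 272} - \frac{324}{1501} = \frac{2409}{-278} - \frac{324}{1501} = 2409 \left(- \frac{1}{278}\right) - \frac{324}{1501} = - \frac{2409}{278} - \frac{324}{1501} = - \frac{3705981}{417278}$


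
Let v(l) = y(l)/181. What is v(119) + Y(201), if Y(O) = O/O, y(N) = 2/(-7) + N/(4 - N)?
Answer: 144642/145705 ≈ 0.99270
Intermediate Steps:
y(N) = -2/7 + N/(4 - N) (y(N) = 2*(-⅐) + N/(4 - N) = -2/7 + N/(4 - N))
v(l) = (8 - 9*l)/(1267*(-4 + l)) (v(l) = ((8 - 9*l)/(7*(-4 + l)))/181 = ((8 - 9*l)/(7*(-4 + l)))*(1/181) = (8 - 9*l)/(1267*(-4 + l)))
Y(O) = 1
v(119) + Y(201) = (8 - 9*119)/(1267*(-4 + 119)) + 1 = (1/1267)*(8 - 1071)/115 + 1 = (1/1267)*(1/115)*(-1063) + 1 = -1063/145705 + 1 = 144642/145705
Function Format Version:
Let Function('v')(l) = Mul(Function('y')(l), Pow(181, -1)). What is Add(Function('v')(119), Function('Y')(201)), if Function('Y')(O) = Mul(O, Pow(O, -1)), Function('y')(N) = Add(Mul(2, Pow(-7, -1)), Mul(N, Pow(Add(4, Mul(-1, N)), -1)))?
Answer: Rational(144642, 145705) ≈ 0.99270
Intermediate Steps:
Function('y')(N) = Add(Rational(-2, 7), Mul(N, Pow(Add(4, Mul(-1, N)), -1))) (Function('y')(N) = Add(Mul(2, Rational(-1, 7)), Mul(N, Pow(Add(4, Mul(-1, N)), -1))) = Add(Rational(-2, 7), Mul(N, Pow(Add(4, Mul(-1, N)), -1))))
Function('v')(l) = Mul(Rational(1, 1267), Pow(Add(-4, l), -1), Add(8, Mul(-9, l))) (Function('v')(l) = Mul(Mul(Rational(1, 7), Pow(Add(-4, l), -1), Add(8, Mul(-9, l))), Pow(181, -1)) = Mul(Mul(Rational(1, 7), Pow(Add(-4, l), -1), Add(8, Mul(-9, l))), Rational(1, 181)) = Mul(Rational(1, 1267), Pow(Add(-4, l), -1), Add(8, Mul(-9, l))))
Function('Y')(O) = 1
Add(Function('v')(119), Function('Y')(201)) = Add(Mul(Rational(1, 1267), Pow(Add(-4, 119), -1), Add(8, Mul(-9, 119))), 1) = Add(Mul(Rational(1, 1267), Pow(115, -1), Add(8, -1071)), 1) = Add(Mul(Rational(1, 1267), Rational(1, 115), -1063), 1) = Add(Rational(-1063, 145705), 1) = Rational(144642, 145705)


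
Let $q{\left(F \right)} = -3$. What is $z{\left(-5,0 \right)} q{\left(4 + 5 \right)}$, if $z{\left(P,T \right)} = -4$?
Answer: $12$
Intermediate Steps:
$z{\left(-5,0 \right)} q{\left(4 + 5 \right)} = \left(-4\right) \left(-3\right) = 12$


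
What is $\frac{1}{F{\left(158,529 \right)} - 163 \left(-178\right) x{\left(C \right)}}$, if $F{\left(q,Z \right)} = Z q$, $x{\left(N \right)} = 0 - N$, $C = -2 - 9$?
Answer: $\frac{1}{402736} \approx 2.483 \cdot 10^{-6}$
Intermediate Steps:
$C = -11$ ($C = -2 - 9 = -11$)
$x{\left(N \right)} = - N$
$\frac{1}{F{\left(158,529 \right)} - 163 \left(-178\right) x{\left(C \right)}} = \frac{1}{529 \cdot 158 - 163 \left(-178\right) \left(\left(-1\right) \left(-11\right)\right)} = \frac{1}{83582 - \left(-29014\right) 11} = \frac{1}{83582 - -319154} = \frac{1}{83582 + 319154} = \frac{1}{402736}$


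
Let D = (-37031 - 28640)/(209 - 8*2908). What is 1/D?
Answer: 23055/65671 ≈ 0.35107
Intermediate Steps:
D = 65671/23055 (D = -65671/(209 - 23264) = -65671/(-23055) = -65671*(-1/23055) = 65671/23055 ≈ 2.8484)
1/D = 1/(65671/23055) = 23055/65671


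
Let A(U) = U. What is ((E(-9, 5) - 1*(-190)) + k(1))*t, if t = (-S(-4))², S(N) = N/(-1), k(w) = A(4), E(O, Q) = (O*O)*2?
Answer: 5696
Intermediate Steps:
E(O, Q) = 2*O² (E(O, Q) = O²*2 = 2*O²)
k(w) = 4
S(N) = -N (S(N) = N*(-1) = -N)
t = 16 (t = (-(-1)*(-4))² = (-1*4)² = (-4)² = 16)
((E(-9, 5) - 1*(-190)) + k(1))*t = ((2*(-9)² - 1*(-190)) + 4)*16 = ((2*81 + 190) + 4)*16 = ((162 + 190) + 4)*16 = (352 + 4)*16 = 356*16 = 5696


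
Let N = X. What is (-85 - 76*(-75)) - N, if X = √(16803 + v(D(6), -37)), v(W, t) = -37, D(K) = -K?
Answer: 5615 - √16766 ≈ 5485.5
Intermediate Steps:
X = √16766 (X = √(16803 - 37) = √16766 ≈ 129.48)
N = √16766 ≈ 129.48
(-85 - 76*(-75)) - N = (-85 - 76*(-75)) - √16766 = (-85 + 5700) - √16766 = 5615 - √16766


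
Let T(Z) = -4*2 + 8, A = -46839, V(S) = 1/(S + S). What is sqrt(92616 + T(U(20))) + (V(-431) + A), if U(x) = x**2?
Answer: -40375219/862 + 2*sqrt(23154) ≈ -46535.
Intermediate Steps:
V(S) = 1/(2*S)
T(Z) = 0 (T(Z) = -8 + 8 = 0)
sqrt(92616 + T(U(20))) + (V(-431) + A) = sqrt(92616 + 0) + ((1/2)/(-431) - 46839) = sqrt(92616) + ((1/2)*(-1/431) - 46839) = 2*sqrt(23154) + (-1/862 - 46839) = 2*sqrt(23154) - 40375219/862 = -40375219/862 + 2*sqrt(23154)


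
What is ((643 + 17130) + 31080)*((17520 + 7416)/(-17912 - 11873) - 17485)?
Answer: -3634772498119/4255 ≈ -8.5424e+8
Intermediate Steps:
((643 + 17130) + 31080)*((17520 + 7416)/(-17912 - 11873) - 17485) = (17773 + 31080)*(24936/(-29785) - 17485) = 48853*(24936*(-1/29785) - 17485) = 48853*(-24936/29785 - 17485) = 48853*(-520815661/29785) = -3634772498119/4255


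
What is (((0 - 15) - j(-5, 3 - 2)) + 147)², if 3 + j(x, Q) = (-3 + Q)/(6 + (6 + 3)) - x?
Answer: 3810304/225 ≈ 16935.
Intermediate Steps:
j(x, Q) = -16/5 - x + Q/15 (j(x, Q) = -3 + ((-3 + Q)/(6 + (6 + 3)) - x) = -3 + ((-3 + Q)/(6 + 9) - x) = -3 + ((-3 + Q)/15 - x) = -3 + ((-3 + Q)*(1/15) - x) = -3 + ((-⅕ + Q/15) - x) = -3 + (-⅕ - x + Q/15) = -16/5 - x + Q/15)
(((0 - 15) - j(-5, 3 - 2)) + 147)² = (((0 - 15) - (-16/5 - 1*(-5) + (3 - 2)/15)) + 147)² = ((-15 - (-16/5 + 5 + (1/15)*1)) + 147)² = ((-15 - (-16/5 + 5 + 1/15)) + 147)² = ((-15 - 1*28/15) + 147)² = ((-15 - 28/15) + 147)² = (-253/15 + 147)² = (1952/15)² = 3810304/225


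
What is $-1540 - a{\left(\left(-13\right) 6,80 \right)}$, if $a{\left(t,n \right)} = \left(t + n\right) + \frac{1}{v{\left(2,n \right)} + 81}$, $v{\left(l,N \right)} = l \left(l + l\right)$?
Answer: $- \frac{137239}{89} \approx -1542.0$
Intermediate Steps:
$v{\left(l,N \right)} = 2 l^{2}$ ($v{\left(l,N \right)} = l 2 l = 2 l^{2}$)
$a{\left(t,n \right)} = \frac{1}{89} + n + t$ ($a{\left(t,n \right)} = \left(t + n\right) + \frac{1}{2 \cdot 2^{2} + 81} = \left(n + t\right) + \frac{1}{2 \cdot 4 + 81} = \left(n + t\right) + \frac{1}{8 + 81} = \left(n + t\right) + \frac{1}{89} = \frac{1}{89} + n + t$)
$-1540 - a{\left(\left(-13\right) 6,80 \right)} = -1540 - \left(\frac{1}{89} + 80 - 78\right) = -1540 - \frac{179}{89} = - \frac{137239}{89}$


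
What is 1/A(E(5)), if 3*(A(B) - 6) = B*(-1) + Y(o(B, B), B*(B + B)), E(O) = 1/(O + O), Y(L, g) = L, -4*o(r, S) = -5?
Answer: 60/383 ≈ 0.15666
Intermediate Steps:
o(r, S) = 5/4 (o(r, S) = -¼*(-5) = 5/4)
E(O) = 1/(2*O)
A(B) = 77/12 - B/3 (A(B) = 6 + (B*(-1) + 5/4)/3 = 6 + (-B + 5/4)/3 = 6 + (5/4 - B)/3 = 6 + (5/12 - B/3) = 77/12 - B/3)
1/A(E(5)) = 1/(77/12 - 1/(6*5)) = 1/(77/12 - ⅓*⅒) = 1/(77/12 - 1/30) = 1/(383/60) = 60/383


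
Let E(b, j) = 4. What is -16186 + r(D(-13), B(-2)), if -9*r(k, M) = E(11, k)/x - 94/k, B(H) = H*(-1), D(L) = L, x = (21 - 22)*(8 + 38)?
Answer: -14519554/897 ≈ -16187.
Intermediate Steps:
x = -46 (x = -1*46 = -46)
B(H) = -H
r(k, M) = 2/207 + 94/(9*k) (r(k, M) = -(4/(-46) - 94/k)/9 = -(4*(-1/46) - 94/k)/9 = -(-2/23 - 94/k)/9 = 2/207 + 94/(9*k))
-16186 + r(D(-13), B(-2)) = -16186 + (2/207)*(1081 - 13)/(-13) = -16186 + (2/207)*(-1/13)*1068 = -16186 - 712/897 = -14519554/897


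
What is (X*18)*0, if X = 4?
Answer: 0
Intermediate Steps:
(X*18)*0 = (4*18)*0 = 72*0 = 0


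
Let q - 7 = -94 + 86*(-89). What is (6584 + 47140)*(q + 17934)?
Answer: 547608732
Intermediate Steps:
q = -7741 (q = 7 + (-94 + 86*(-89)) = 7 + (-94 - 7654) = 7 - 7748 = -7741)
(6584 + 47140)*(q + 17934) = (6584 + 47140)*(-7741 + 17934) = 53724*10193 = 547608732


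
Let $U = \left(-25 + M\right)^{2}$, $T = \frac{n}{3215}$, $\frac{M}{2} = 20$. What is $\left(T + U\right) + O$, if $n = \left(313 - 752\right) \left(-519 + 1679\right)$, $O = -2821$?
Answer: $- \frac{1771076}{643} \approx -2754.4$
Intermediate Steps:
$M = 40$ ($M = 2 \cdot 20 = 40$)
$n = -509240$ ($n = \left(-439\right) 1160 = -509240$)
$T = - \frac{101848}{643}$ ($T = - \frac{509240}{3215} = \left(-509240\right) \frac{1}{3215} = - \frac{101848}{643} \approx -158.4$)
$U = 225$ ($U = \left(-25 + 40\right)^{2} = 15^{2} = 225$)
$\left(T + U\right) + O = \left(- \frac{101848}{643} + 225\right) - 2821 = \frac{42827}{643} - 2821 = - \frac{1771076}{643}$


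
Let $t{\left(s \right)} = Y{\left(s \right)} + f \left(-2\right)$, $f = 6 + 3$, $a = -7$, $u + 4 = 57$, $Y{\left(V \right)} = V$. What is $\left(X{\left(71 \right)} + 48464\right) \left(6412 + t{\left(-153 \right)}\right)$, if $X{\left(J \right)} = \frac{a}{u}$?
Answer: $\frac{16030538985}{53} \approx 3.0246 \cdot 10^{8}$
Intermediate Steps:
$u = 53$ ($u = -4 + 57 = 53$)
$f = 9$
$t{\left(s \right)} = -18 + s$ ($t{\left(s \right)} = s + 9 \left(-2\right) = s - 18 = -18 + s$)
$X{\left(J \right)} = - \frac{7}{53}$
$\left(X{\left(71 \right)} + 48464\right) \left(6412 + t{\left(-153 \right)}\right) = \left(- \frac{7}{53} + 48464\right) \left(6412 - 171\right) = \frac{2568585 \left(6412 - 171\right)}{53} = \frac{2568585}{53} \cdot 6241 = \frac{16030538985}{53}$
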